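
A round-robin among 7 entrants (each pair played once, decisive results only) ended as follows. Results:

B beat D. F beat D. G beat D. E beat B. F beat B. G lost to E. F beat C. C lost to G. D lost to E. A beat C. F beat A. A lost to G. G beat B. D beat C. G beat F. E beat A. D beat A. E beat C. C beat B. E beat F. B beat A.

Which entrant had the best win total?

Win totals: A 1, B 2, C 1, D 2, E 6, F 4, G 5.
E leads with 6 wins (next highest: 5).

E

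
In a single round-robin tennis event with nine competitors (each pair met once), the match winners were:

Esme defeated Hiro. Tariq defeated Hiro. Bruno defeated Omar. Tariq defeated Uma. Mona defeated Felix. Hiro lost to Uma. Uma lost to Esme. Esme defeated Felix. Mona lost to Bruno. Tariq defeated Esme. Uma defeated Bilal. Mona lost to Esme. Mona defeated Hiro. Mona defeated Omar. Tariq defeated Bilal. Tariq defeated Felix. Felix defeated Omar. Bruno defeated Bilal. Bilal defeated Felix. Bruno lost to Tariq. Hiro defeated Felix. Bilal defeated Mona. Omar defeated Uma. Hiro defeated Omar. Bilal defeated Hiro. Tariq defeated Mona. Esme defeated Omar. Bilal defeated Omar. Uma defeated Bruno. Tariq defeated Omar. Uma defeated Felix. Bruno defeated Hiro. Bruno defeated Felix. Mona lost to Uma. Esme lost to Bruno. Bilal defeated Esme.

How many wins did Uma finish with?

Uma's results: beat Hiro, Mona, Felix, Bruno, Bilal; lost to Tariq, Omar, Esme.
That is 5 wins.

5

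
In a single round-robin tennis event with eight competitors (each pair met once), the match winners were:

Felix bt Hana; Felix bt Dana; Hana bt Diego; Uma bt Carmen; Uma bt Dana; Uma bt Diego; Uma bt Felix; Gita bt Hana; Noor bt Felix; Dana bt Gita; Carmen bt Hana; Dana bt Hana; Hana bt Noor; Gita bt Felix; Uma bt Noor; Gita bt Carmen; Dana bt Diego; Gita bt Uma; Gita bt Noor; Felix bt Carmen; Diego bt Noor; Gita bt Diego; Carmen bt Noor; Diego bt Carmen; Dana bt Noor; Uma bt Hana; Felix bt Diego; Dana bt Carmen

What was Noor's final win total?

1

Noor's results: beat Felix; lost to Diego, Hana, Gita, Uma, Dana, Carmen.
That is 1 win.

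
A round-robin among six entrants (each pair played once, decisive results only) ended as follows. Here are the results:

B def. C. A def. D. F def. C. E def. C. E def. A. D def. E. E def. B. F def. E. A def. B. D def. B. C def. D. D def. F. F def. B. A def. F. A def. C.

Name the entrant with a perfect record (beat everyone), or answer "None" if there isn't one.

Highest win total is A with 4 (out of 5 possible).
A lost to E, so no entrant went undefeated.

None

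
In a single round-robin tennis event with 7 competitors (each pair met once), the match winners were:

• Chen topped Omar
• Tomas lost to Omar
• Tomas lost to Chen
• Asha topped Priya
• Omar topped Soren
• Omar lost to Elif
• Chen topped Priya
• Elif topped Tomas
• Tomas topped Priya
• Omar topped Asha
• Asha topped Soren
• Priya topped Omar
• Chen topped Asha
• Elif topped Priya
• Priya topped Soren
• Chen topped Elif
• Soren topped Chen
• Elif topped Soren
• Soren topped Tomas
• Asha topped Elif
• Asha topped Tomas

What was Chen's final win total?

5

Chen's results: beat Tomas, Elif, Asha, Omar, Priya; lost to Soren.
That is 5 wins.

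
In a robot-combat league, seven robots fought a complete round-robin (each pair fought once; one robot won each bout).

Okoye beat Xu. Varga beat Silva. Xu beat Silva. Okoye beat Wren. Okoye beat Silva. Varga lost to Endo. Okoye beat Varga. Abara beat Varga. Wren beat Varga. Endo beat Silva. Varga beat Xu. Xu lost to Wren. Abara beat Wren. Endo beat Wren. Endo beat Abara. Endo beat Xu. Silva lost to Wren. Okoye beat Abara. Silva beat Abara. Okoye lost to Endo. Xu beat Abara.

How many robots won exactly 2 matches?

Win totals: Silva 1, Abara 2, Endo 6, Xu 2, Okoye 5, Varga 2, Wren 3.
Exactly 2: Abara, Xu, Varga — 3 robots.

3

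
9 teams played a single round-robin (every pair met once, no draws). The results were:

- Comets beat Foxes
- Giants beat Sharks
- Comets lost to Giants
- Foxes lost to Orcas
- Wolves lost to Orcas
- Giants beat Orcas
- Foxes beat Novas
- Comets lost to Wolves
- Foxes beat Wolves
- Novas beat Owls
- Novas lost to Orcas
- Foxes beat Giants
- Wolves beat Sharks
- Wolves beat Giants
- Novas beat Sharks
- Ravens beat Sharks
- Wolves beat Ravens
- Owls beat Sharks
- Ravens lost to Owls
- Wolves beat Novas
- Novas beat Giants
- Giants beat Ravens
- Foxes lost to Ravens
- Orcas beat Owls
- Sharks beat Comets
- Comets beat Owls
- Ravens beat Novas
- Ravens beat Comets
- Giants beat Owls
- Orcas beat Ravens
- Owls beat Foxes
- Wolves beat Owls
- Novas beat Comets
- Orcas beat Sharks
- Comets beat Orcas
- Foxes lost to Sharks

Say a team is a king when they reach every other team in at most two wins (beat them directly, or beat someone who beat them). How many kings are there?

Wolves reaches everyone (king).
Sharks cannot reach Ravens in two steps.
Comets reaches everyone (king).
Giants reaches everyone (king).
Novas cannot reach Wolves in two steps.
Ravens reaches everyone (king).
Foxes reaches everyone (king).
Orcas reaches everyone (king).
Owls cannot reach Orcas in two steps.
Kings: Wolves, Comets, Giants, Ravens, Foxes, Orcas — 6.

6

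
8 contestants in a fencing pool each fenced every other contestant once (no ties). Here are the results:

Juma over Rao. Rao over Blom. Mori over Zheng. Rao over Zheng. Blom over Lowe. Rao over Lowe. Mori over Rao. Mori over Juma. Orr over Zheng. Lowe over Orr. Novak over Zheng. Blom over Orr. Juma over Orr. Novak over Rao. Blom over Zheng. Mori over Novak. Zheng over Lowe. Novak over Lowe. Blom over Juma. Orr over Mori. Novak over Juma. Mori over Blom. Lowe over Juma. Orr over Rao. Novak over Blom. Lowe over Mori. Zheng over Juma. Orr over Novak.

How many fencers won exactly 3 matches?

2

Win totals: Rao 3, Mori 5, Novak 5, Juma 2, Orr 4, Blom 4, Zheng 2, Lowe 3.
Exactly 3: Rao, Lowe — 2 fencers.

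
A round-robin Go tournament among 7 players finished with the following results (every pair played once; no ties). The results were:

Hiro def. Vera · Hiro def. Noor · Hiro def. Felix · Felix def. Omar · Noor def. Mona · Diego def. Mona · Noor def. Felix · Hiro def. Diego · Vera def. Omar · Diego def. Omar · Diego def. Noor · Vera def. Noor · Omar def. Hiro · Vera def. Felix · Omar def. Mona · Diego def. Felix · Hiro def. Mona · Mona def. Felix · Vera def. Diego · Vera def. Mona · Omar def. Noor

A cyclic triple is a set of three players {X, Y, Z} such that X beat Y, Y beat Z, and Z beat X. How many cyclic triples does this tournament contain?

Win totals: Vera 5, Noor 2, Diego 4, Hiro 5, Felix 1, Mona 1, Omar 3.
A player with w wins dominates both others in C(w,2) triples; summing gives 10 + 1 + 6 + 10 + 0 + 0 + 3 = 30 transitive triples.
Total triples C(7,3) = 35, so cyclic triples = 35 − 30 = 5.

5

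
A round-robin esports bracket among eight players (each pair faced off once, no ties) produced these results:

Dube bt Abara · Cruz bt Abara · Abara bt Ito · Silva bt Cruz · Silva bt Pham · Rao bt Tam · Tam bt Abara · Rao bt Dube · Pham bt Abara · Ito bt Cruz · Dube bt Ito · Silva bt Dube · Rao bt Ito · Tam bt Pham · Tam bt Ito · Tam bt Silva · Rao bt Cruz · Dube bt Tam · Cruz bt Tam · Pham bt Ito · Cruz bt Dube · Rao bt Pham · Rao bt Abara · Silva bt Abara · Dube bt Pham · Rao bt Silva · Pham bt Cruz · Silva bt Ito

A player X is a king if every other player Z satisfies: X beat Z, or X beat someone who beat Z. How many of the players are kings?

Tam cannot reach Rao in two steps.
Pham cannot reach Silva, Rao in two steps.
Silva cannot reach Rao in two steps.
Abara cannot reach Tam, Pham, Silva, Rao, Dube in two steps.
Cruz cannot reach Rao in two steps.
Rao reaches everyone (king).
Ito cannot reach Pham, Silva, Rao in two steps.
Dube cannot reach Rao in two steps.
Kings: Rao — 1.

1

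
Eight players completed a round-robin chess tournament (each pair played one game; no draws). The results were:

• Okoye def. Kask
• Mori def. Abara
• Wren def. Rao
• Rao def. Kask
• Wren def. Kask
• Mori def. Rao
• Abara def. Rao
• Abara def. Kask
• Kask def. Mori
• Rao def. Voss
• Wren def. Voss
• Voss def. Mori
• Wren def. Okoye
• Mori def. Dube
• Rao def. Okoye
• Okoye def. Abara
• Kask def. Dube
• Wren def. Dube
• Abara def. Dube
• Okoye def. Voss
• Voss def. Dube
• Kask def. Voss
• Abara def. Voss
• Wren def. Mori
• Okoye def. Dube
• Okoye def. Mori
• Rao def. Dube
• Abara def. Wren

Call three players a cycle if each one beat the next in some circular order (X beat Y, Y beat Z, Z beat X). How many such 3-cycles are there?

Win totals: Voss 2, Mori 3, Kask 3, Dube 0, Wren 6, Rao 4, Abara 5, Okoye 5.
A player with w wins dominates both others in C(w,2) triples; summing gives 1 + 3 + 3 + 0 + 15 + 6 + 10 + 10 = 48 transitive triples.
Total triples C(8,3) = 56, so cyclic triples = 56 − 48 = 8.

8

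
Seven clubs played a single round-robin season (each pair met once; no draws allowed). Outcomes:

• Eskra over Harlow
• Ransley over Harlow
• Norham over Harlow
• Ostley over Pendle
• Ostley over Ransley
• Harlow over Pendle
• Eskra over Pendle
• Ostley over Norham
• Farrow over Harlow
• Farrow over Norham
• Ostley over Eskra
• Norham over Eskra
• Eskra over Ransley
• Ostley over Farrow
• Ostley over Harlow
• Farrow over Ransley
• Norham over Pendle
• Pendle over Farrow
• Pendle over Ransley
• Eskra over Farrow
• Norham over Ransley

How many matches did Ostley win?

Ostley's results: beat Norham, Harlow, Ransley, Pendle, Farrow, Eskra; lost to no one.
That is 6 wins.

6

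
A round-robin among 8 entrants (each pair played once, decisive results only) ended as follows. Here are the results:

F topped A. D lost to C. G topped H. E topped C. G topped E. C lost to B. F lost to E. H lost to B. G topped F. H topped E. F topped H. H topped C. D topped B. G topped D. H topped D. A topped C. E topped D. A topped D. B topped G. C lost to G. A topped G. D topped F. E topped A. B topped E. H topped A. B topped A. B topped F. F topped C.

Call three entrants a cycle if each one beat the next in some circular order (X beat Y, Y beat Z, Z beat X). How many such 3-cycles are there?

Win totals: A 3, B 6, C 1, D 2, E 4, F 3, G 5, H 4.
An entrant with w wins dominates both others in C(w,2) triples; summing gives 3 + 15 + 0 + 1 + 6 + 3 + 10 + 6 = 44 transitive triples.
Total triples C(8,3) = 56, so cyclic triples = 56 − 44 = 12.

12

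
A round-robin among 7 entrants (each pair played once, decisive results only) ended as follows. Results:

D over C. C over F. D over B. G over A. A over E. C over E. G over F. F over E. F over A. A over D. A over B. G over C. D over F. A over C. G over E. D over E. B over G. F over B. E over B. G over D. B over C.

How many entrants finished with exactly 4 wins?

Win totals: A 4, B 2, C 2, D 4, E 1, F 3, G 5.
Exactly 4: A, D — 2 entrants.

2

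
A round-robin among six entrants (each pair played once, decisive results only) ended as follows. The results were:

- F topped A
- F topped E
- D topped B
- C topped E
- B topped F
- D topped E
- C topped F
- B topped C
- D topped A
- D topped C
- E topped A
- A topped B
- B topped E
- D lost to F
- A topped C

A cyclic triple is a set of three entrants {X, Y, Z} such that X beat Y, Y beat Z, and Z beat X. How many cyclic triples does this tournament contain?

6

Of the C(6,3) = 20 triples, the cyclic ones are: {A, B, E}; {A, B, F}; {A, C, E}; {A, C, F}; {B, D, F}; {C, D, F}.
That is 6.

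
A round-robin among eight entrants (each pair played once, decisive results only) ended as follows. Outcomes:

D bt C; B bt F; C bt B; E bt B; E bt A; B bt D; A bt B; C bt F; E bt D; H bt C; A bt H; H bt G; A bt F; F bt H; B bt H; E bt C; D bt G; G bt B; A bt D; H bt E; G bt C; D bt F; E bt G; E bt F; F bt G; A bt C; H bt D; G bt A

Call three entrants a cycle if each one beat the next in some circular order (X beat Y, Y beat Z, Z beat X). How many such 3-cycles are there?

Win totals: A 5, B 3, C 2, D 3, E 6, F 2, G 3, H 4.
An entrant with w wins dominates both others in C(w,2) triples; summing gives 10 + 3 + 1 + 3 + 15 + 1 + 3 + 6 = 42 transitive triples.
Total triples C(8,3) = 56, so cyclic triples = 56 − 42 = 14.

14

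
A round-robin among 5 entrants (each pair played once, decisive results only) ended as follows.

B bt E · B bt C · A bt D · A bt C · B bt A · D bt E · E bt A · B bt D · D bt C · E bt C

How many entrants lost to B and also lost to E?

2

B beat: A, C, D, E.
E beat: A, C.
Both beat: A, C — 2.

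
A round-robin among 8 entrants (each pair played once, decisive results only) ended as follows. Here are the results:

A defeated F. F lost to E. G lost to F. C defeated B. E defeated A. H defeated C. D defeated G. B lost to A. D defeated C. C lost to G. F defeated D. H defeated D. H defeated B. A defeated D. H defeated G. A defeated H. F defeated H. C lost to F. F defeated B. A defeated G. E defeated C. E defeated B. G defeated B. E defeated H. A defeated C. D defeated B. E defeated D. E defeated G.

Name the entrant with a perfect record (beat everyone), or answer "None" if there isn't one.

E

E has 7 wins out of 7 opponents — a perfect record.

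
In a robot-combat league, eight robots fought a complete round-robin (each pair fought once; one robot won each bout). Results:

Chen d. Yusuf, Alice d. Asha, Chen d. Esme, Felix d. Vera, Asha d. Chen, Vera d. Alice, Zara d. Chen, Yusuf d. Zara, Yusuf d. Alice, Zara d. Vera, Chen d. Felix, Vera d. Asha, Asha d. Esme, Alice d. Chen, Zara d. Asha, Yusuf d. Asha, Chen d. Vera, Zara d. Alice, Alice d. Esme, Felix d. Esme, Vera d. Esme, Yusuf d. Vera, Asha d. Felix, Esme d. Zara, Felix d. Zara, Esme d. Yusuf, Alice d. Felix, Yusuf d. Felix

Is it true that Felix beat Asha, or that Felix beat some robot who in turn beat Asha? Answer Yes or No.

Felix did not beat Asha directly.
Felix beat Esme, Zara, Vera. Of those, Zara beat Asha.

Yes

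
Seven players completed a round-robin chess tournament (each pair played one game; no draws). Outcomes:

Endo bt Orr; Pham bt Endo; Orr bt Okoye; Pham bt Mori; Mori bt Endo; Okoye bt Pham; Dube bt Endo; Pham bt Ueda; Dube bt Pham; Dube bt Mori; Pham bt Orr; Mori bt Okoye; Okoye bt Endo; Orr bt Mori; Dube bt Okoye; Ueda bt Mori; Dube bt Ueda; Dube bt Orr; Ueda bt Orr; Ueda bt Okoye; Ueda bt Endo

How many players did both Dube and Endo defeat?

Dube beat: Mori, Ueda, Pham, Endo, Okoye, Orr.
Endo beat: Orr.
Both beat: Orr — 1.

1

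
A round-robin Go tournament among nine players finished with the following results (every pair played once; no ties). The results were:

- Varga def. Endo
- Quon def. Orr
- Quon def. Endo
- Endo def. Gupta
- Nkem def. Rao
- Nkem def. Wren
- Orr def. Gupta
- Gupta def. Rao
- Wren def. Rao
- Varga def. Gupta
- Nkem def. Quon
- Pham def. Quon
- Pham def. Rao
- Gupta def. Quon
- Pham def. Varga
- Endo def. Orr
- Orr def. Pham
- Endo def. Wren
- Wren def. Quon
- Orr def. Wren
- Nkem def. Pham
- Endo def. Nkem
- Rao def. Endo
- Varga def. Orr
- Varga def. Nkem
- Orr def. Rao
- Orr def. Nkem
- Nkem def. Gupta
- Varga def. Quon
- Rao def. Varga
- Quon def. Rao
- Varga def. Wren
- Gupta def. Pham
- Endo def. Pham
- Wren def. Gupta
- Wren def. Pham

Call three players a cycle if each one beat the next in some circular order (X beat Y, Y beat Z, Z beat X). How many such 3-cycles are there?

23

Win totals: Gupta 3, Rao 2, Quon 3, Orr 5, Varga 6, Nkem 5, Pham 3, Wren 4, Endo 5.
A player with w wins dominates both others in C(w,2) triples; summing gives 3 + 1 + 3 + 10 + 15 + 10 + 3 + 6 + 10 = 61 transitive triples.
Total triples C(9,3) = 84, so cyclic triples = 84 − 61 = 23.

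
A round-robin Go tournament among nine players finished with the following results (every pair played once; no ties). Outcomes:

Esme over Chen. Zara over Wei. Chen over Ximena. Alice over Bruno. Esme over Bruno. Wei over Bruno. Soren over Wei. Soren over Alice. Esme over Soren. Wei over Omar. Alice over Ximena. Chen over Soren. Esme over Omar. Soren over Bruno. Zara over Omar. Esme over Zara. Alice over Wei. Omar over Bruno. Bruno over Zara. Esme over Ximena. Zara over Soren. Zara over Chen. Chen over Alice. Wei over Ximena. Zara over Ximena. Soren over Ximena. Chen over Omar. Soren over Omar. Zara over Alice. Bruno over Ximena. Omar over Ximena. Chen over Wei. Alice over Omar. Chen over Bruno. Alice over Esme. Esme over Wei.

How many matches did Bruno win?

Bruno's results: beat Zara, Ximena; lost to Alice, Wei, Chen, Esme, Omar, Soren.
That is 2 wins.

2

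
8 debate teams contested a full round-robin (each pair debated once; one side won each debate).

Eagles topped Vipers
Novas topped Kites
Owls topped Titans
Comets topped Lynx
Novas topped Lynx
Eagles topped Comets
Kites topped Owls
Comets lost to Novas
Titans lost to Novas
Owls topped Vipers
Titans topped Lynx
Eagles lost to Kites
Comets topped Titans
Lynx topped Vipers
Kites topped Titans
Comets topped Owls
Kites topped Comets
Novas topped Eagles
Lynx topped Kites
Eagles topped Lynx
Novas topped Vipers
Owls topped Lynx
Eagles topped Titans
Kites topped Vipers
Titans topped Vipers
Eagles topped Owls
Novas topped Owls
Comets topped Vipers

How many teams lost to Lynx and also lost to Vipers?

0

Lynx beat: Kites, Vipers.
Vipers beat: no one.
No one was beaten by both.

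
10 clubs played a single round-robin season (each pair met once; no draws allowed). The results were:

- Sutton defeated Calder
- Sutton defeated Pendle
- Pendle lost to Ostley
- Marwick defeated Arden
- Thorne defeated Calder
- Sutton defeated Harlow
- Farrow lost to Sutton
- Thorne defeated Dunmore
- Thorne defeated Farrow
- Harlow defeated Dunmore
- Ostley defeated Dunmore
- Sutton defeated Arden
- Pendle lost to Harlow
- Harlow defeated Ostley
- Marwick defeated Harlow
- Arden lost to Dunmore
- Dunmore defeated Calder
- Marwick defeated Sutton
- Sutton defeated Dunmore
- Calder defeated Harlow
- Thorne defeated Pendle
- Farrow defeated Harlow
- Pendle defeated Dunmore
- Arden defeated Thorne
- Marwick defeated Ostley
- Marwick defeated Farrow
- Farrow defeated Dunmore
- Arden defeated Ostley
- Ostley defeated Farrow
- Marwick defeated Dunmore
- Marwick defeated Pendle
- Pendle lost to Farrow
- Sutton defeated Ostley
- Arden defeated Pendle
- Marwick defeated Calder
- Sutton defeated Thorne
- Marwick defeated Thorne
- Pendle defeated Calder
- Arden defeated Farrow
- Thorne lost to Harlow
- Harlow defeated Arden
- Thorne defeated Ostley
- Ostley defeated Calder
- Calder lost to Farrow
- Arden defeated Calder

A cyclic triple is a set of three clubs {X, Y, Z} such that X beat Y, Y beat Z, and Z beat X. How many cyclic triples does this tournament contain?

Win totals: Arden 5, Marwick 9, Sutton 8, Thorne 5, Pendle 2, Farrow 4, Ostley 4, Dunmore 2, Harlow 5, Calder 1.
A club with w wins dominates both others in C(w,2) triples; summing gives 10 + 36 + 28 + 10 + 1 + 6 + 6 + 1 + 10 + 0 = 108 transitive triples.
Total triples C(10,3) = 120, so cyclic triples = 120 − 108 = 12.

12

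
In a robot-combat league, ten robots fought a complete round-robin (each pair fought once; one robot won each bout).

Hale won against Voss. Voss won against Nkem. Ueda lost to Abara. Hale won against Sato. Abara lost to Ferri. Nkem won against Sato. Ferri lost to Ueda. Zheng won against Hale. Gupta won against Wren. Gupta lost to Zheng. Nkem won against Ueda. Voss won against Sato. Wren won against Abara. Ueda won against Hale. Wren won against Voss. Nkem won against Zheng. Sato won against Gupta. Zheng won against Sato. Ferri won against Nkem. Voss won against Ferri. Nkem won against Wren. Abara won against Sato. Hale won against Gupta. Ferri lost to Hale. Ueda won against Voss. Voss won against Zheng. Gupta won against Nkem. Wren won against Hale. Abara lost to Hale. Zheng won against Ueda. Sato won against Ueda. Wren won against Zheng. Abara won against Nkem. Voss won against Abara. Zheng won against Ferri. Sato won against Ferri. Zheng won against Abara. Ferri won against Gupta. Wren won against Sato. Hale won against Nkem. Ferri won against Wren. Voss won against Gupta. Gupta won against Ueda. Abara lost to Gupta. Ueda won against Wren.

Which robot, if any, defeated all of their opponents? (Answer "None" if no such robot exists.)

None

Highest win total is Zheng with 6 (out of 9 possible).
Zheng lost to Nkem, Wren, Voss, so no robot went undefeated.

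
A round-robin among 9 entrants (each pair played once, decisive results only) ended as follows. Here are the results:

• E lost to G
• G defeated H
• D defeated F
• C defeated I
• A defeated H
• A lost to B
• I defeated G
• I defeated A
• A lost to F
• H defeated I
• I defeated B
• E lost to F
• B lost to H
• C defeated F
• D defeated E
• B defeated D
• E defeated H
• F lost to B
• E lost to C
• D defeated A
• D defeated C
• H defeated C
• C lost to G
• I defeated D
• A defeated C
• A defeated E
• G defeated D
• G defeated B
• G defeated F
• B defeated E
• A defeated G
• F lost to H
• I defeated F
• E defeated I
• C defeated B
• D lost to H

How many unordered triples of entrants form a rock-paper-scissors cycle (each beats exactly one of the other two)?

23

Win totals: A 4, B 4, C 4, D 4, E 2, F 2, G 6, H 5, I 5.
An entrant with w wins dominates both others in C(w,2) triples; summing gives 6 + 6 + 6 + 6 + 1 + 1 + 15 + 10 + 10 = 61 transitive triples.
Total triples C(9,3) = 84, so cyclic triples = 84 − 61 = 23.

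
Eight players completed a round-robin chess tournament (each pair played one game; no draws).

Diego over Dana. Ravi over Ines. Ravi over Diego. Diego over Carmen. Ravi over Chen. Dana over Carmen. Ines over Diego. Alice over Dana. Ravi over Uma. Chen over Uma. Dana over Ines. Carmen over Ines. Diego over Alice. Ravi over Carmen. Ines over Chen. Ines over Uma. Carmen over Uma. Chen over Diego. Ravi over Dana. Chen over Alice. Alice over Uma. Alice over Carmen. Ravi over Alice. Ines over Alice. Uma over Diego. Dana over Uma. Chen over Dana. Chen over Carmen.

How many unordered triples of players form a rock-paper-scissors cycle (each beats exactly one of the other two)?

9

Win totals: Diego 3, Ravi 7, Alice 3, Dana 3, Carmen 2, Chen 5, Uma 1, Ines 4.
A player with w wins dominates both others in C(w,2) triples; summing gives 3 + 21 + 3 + 3 + 1 + 10 + 0 + 6 = 47 transitive triples.
Total triples C(8,3) = 56, so cyclic triples = 56 − 47 = 9.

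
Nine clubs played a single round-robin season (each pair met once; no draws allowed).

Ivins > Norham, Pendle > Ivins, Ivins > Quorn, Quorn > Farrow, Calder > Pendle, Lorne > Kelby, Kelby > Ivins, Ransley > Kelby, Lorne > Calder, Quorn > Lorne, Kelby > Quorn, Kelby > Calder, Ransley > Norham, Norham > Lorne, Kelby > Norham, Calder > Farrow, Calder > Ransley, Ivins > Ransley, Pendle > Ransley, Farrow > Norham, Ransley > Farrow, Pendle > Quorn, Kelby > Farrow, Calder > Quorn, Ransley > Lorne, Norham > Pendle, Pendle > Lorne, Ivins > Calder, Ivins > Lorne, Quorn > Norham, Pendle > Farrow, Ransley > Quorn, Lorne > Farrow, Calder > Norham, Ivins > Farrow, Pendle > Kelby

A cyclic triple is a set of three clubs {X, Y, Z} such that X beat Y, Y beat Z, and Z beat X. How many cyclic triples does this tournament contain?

Win totals: Lorne 3, Kelby 5, Farrow 1, Ivins 6, Norham 2, Quorn 3, Calder 5, Pendle 6, Ransley 5.
A club with w wins dominates both others in C(w,2) triples; summing gives 3 + 10 + 0 + 15 + 1 + 3 + 10 + 15 + 10 = 67 transitive triples.
Total triples C(9,3) = 84, so cyclic triples = 84 − 67 = 17.

17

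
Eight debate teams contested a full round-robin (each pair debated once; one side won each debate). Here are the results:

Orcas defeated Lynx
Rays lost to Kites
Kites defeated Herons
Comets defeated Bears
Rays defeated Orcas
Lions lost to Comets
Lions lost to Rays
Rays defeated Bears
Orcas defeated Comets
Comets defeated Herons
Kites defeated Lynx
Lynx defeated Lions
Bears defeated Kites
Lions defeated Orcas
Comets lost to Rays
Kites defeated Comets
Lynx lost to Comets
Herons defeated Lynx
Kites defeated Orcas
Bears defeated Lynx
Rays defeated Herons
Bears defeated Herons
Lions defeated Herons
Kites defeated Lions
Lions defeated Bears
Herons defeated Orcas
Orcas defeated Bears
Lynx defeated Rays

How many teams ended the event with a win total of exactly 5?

Win totals: Lynx 2, Herons 2, Comets 4, Lions 3, Bears 3, Orcas 3, Kites 6, Rays 5.
Exactly 5: Rays — 1 team.

1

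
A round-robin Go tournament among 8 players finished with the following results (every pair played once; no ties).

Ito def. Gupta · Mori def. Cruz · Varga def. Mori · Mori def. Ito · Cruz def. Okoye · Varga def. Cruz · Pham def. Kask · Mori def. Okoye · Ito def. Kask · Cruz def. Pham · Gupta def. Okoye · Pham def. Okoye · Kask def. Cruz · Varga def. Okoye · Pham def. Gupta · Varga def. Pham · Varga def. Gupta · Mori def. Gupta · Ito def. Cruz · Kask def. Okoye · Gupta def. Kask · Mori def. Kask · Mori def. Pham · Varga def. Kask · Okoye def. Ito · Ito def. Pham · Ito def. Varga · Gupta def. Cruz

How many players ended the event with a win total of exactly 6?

2

Win totals: Kask 2, Mori 6, Okoye 1, Varga 6, Gupta 3, Ito 5, Cruz 2, Pham 3.
Exactly 6: Mori, Varga — 2 players.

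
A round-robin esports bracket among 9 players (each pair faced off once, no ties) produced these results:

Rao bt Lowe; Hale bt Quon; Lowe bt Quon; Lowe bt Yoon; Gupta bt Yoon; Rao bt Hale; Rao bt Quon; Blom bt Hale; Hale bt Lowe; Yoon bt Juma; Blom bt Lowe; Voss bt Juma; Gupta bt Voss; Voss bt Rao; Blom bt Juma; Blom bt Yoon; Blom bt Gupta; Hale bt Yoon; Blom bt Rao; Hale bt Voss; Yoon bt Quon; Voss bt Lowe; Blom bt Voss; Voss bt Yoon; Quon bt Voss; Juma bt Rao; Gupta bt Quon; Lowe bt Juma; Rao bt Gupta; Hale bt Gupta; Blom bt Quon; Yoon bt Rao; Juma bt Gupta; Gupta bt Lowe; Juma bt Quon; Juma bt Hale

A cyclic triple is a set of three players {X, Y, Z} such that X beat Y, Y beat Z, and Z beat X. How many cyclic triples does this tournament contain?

16

Win totals: Juma 4, Lowe 3, Yoon 3, Quon 1, Gupta 4, Blom 8, Voss 4, Hale 5, Rao 4.
A player with w wins dominates both others in C(w,2) triples; summing gives 6 + 3 + 3 + 0 + 6 + 28 + 6 + 10 + 6 = 68 transitive triples.
Total triples C(9,3) = 84, so cyclic triples = 84 − 68 = 16.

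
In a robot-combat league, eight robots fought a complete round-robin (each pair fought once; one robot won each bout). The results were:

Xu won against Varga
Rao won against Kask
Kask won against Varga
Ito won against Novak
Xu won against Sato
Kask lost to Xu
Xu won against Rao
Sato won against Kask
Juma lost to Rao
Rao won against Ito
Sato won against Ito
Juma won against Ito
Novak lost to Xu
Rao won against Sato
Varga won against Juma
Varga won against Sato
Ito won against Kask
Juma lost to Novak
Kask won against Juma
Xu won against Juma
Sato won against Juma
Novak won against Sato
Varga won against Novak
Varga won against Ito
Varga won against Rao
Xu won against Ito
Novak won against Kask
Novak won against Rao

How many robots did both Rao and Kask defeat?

Rao beat: Juma, Sato, Ito, Kask.
Kask beat: Juma, Varga.
Both beat: Juma — 1.

1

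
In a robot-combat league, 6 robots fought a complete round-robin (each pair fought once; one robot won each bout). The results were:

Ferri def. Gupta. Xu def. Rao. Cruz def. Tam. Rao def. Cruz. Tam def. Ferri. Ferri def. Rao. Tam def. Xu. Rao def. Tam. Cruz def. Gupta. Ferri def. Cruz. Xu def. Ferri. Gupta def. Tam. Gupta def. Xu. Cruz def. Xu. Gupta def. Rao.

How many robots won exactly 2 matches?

Win totals: Xu 2, Tam 2, Rao 2, Ferri 3, Gupta 3, Cruz 3.
Exactly 2: Xu, Tam, Rao — 3 robots.

3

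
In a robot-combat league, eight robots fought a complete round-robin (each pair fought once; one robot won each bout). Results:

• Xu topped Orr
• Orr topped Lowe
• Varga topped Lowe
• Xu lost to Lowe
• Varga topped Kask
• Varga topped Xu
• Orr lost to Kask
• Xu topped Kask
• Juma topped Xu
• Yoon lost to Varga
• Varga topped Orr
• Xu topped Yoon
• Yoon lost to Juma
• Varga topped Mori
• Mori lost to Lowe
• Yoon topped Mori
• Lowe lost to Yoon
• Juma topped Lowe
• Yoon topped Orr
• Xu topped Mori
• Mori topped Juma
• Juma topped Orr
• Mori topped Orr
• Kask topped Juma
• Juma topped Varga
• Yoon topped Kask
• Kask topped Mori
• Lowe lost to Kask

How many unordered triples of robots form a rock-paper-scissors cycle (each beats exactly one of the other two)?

Win totals: Orr 1, Varga 6, Lowe 2, Kask 4, Xu 4, Mori 2, Yoon 4, Juma 5.
A robot with w wins dominates both others in C(w,2) triples; summing gives 0 + 15 + 1 + 6 + 6 + 1 + 6 + 10 = 45 transitive triples.
Total triples C(8,3) = 56, so cyclic triples = 56 − 45 = 11.

11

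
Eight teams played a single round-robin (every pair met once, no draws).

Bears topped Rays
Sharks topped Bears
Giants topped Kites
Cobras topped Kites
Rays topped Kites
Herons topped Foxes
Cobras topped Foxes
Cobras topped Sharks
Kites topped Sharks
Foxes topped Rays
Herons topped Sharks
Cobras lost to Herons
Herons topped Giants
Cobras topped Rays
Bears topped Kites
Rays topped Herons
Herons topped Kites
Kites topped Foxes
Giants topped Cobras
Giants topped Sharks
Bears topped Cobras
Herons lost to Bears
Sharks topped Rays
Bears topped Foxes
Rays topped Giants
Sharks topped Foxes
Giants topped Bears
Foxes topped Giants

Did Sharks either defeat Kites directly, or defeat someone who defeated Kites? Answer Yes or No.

Yes

Sharks did not beat Kites directly.
Sharks beat Bears, Rays, Foxes. Of those, Bears beat Kites.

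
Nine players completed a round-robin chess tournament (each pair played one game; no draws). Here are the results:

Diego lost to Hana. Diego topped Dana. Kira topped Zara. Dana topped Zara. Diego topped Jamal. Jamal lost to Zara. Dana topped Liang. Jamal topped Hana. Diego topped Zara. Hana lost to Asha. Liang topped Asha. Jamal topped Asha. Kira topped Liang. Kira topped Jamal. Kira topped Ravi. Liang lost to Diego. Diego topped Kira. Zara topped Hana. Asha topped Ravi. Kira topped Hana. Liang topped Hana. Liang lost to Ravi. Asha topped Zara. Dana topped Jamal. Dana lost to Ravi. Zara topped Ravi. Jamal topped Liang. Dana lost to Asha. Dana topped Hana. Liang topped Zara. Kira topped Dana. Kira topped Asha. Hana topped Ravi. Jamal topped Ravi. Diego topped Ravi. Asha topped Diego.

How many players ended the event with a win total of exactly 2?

2

Win totals: Diego 6, Jamal 4, Asha 5, Hana 2, Ravi 2, Dana 4, Liang 3, Zara 3, Kira 7.
Exactly 2: Hana, Ravi — 2 players.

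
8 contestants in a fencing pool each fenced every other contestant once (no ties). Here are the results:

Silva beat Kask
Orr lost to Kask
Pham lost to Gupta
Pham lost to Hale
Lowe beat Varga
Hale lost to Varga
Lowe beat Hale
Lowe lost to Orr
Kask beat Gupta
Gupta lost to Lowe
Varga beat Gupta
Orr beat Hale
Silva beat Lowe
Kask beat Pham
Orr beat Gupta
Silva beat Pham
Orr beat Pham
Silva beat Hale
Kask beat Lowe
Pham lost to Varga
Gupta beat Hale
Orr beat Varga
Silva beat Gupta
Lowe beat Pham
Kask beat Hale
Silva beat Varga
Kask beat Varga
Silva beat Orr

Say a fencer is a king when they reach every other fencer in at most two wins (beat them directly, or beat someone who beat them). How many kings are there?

Hale cannot reach Lowe, Silva, Orr, Varga, Kask, Gupta in two steps.
Lowe cannot reach Silva, Orr, Kask in two steps.
Pham cannot reach Hale, Lowe, Silva, Orr, Varga, Kask, Gupta in two steps.
Silva reaches everyone (king).
Orr cannot reach Silva, Kask in two steps.
Varga cannot reach Lowe, Silva, Orr, Kask in two steps.
Kask cannot reach Silva in two steps.
Gupta cannot reach Lowe, Silva, Orr, Varga, Kask in two steps.
Kings: Silva — 1.

1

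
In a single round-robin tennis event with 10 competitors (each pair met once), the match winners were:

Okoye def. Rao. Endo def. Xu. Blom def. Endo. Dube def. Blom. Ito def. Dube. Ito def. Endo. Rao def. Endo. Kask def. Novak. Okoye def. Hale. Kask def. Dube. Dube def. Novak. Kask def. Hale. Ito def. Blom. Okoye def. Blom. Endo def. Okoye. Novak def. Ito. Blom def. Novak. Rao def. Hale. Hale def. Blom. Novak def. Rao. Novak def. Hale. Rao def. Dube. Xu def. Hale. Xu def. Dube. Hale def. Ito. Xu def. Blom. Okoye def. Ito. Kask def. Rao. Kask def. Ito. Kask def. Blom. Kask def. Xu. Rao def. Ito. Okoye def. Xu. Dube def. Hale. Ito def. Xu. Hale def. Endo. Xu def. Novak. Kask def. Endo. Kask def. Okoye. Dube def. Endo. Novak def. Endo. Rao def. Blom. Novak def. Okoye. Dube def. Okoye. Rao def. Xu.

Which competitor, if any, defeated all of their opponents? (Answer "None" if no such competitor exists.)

Kask

Kask has 9 wins out of 9 opponents — a perfect record.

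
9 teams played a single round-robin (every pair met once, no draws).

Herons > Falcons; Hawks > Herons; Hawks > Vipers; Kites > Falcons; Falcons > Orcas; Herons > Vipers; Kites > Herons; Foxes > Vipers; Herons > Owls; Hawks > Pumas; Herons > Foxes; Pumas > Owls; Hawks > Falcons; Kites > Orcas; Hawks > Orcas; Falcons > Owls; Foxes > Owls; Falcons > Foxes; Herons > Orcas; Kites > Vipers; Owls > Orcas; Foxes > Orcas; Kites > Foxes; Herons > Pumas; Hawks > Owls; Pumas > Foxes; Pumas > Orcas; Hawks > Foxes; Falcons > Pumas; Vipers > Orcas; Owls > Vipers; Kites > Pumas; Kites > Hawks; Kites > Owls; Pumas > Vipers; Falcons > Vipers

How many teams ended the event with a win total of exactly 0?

1

Win totals: Falcons 5, Vipers 1, Herons 6, Foxes 3, Hawks 7, Owls 2, Orcas 0, Pumas 4, Kites 8.
Exactly 0: Orcas — 1 team.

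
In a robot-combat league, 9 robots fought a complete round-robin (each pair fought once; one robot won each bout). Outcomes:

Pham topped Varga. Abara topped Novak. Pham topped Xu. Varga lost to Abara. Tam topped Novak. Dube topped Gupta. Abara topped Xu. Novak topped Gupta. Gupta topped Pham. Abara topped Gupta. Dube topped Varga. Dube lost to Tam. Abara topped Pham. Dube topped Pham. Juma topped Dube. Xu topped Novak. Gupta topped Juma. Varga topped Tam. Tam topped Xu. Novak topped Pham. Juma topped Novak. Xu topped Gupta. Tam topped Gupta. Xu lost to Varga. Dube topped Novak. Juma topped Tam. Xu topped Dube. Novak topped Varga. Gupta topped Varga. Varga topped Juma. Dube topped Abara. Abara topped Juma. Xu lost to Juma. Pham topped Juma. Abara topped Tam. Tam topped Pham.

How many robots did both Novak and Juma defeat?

0

Novak beat: Varga, Gupta, Pham.
Juma beat: Xu, Dube, Novak, Tam.
No one was beaten by both.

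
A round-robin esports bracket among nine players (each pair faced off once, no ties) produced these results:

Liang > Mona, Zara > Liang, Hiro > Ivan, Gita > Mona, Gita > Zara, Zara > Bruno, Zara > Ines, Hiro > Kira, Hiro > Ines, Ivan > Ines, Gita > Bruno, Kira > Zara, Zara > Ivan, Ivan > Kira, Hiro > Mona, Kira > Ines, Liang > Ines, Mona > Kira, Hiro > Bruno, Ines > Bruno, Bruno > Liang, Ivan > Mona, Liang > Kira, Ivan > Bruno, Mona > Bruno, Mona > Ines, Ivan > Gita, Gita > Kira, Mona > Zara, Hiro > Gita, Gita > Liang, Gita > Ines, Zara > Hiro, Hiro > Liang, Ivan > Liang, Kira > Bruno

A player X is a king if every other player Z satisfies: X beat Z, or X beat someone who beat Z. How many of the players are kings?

Ines cannot reach Gita, Kira, Mona, Zara, Ivan, Hiro in two steps.
Gita reaches everyone (king).
Bruno cannot reach Gita, Zara, Ivan, Hiro in two steps.
Kira cannot reach Gita, Mona in two steps.
Liang cannot reach Gita, Ivan, Hiro in two steps.
Mona cannot reach Gita in two steps.
Zara reaches everyone (king).
Ivan cannot reach Hiro in two steps.
Hiro reaches everyone (king).
Kings: Gita, Zara, Hiro — 3.

3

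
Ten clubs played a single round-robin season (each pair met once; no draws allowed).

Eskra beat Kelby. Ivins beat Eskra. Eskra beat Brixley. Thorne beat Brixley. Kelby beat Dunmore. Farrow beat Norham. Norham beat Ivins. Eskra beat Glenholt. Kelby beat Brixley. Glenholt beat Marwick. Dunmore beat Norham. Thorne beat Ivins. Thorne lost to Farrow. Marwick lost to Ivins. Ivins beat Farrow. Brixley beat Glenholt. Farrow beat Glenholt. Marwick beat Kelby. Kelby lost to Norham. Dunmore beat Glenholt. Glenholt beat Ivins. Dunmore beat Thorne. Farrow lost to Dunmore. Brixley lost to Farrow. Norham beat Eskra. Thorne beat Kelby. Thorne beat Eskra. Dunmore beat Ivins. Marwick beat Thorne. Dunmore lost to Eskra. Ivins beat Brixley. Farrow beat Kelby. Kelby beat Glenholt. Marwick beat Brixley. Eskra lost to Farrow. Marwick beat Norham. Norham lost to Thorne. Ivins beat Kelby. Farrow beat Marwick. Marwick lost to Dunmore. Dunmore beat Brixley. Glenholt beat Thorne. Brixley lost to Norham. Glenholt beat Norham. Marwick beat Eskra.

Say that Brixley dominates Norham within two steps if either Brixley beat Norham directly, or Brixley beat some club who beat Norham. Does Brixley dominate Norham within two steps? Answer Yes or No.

Brixley did not beat Norham directly.
Brixley beat Glenholt. Of those, Glenholt beat Norham.

Yes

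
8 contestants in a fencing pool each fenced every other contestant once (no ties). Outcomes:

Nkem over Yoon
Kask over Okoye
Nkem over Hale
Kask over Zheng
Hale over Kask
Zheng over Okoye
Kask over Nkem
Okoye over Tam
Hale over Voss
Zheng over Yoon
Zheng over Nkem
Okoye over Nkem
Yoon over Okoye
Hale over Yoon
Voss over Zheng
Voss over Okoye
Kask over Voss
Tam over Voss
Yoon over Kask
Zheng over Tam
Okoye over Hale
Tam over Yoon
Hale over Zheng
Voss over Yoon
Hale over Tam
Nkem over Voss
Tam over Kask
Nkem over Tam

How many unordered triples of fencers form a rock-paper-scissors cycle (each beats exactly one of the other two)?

18

Win totals: Okoye 3, Nkem 4, Voss 3, Yoon 2, Tam 3, Kask 4, Zheng 4, Hale 5.
A fencer with w wins dominates both others in C(w,2) triples; summing gives 3 + 6 + 3 + 1 + 3 + 6 + 6 + 10 = 38 transitive triples.
Total triples C(8,3) = 56, so cyclic triples = 56 − 38 = 18.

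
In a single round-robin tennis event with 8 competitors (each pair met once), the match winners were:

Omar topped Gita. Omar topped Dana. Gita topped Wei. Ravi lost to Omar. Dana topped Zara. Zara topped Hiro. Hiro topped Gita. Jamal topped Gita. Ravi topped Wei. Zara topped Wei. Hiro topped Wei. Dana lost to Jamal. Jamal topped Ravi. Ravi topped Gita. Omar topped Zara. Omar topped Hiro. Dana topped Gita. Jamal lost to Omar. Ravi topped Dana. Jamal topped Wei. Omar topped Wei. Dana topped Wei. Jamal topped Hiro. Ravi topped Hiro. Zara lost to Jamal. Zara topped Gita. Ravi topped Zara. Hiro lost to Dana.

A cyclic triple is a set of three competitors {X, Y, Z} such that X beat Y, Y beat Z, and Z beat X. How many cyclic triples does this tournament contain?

Win totals: Hiro 2, Zara 3, Wei 0, Omar 7, Dana 4, Jamal 6, Gita 1, Ravi 5.
A competitor with w wins dominates both others in C(w,2) triples; summing gives 1 + 3 + 0 + 21 + 6 + 15 + 0 + 10 = 56 transitive triples.
Total triples C(8,3) = 56, so cyclic triples = 56 − 56 = 0.

0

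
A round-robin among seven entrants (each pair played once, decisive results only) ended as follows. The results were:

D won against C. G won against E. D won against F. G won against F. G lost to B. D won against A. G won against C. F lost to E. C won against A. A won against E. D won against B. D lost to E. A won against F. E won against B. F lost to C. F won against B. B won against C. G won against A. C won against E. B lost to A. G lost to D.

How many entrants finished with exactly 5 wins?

Win totals: A 3, B 2, C 3, D 5, E 3, F 1, G 4.
Exactly 5: D — 1 entrant.

1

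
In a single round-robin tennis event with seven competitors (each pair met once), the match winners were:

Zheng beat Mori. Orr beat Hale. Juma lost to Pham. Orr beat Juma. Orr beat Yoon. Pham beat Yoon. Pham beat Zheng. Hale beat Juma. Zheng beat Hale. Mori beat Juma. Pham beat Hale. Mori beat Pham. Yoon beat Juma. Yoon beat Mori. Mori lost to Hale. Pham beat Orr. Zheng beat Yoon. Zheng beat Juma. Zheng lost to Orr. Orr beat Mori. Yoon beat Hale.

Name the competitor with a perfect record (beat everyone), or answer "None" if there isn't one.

Highest win total is Pham with 5 (out of 6 possible).
Pham lost to Mori, so no competitor went undefeated.

None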